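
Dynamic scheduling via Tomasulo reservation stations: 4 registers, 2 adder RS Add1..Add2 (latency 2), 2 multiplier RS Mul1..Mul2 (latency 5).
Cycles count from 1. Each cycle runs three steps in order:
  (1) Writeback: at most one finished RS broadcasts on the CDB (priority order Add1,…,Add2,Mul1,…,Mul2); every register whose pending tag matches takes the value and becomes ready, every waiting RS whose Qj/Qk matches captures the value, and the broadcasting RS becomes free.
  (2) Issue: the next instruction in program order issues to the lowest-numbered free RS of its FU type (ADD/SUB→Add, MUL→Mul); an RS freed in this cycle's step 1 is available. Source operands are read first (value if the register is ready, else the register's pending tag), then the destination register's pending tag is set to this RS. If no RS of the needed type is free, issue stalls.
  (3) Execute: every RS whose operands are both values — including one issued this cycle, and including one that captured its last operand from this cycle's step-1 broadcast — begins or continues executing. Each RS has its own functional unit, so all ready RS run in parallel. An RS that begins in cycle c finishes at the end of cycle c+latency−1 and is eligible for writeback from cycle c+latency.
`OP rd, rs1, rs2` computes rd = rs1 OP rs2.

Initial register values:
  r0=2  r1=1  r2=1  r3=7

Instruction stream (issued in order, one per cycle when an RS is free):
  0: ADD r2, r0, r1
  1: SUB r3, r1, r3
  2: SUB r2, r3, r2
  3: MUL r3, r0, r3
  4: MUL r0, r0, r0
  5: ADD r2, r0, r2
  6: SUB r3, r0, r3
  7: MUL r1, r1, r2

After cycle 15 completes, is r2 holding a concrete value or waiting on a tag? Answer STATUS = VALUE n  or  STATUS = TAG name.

c1: issue ADD r2<-Add1 | r0:2,r1:1,r2:Add1,r3:7
c2: issue SUB r3<-Add2 | r0:2,r1:1,r2:Add1,r3:Add2
c3: CDB Add1=3; issue SUB r2<-Add1 | r0:2,r1:1,r2:Add1,r3:Add2
c4: CDB Add2=-6; issue MUL r3<-Mul1 | r0:2,r1:1,r2:Add1,r3:Mul1
c5: issue MUL r0<-Mul2 | r0:Mul2,r1:1,r2:Add1,r3:Mul1
c6: CDB Add1=-9; issue ADD r2<-Add1 | r0:Mul2,r1:1,r2:Add1,r3:Mul1
c7: issue SUB r3<-Add2 | r0:Mul2,r1:1,r2:Add1,r3:Add2
c8: stall | r0:Mul2,r1:1,r2:Add1,r3:Add2
c9: CDB Mul1=-12; issue MUL r1<-Mul1 | r0:Mul2,r1:Mul1,r2:Add1,r3:Add2
c10: CDB Mul2=4 | r0:4,r1:Mul1,r2:Add1,r3:Add2
c11: - | r0:4,r1:Mul1,r2:Add1,r3:Add2
c12: CDB Add1=-5 | r0:4,r1:Mul1,r2:-5,r3:Add2
c13: CDB Add2=16 | r0:4,r1:Mul1,r2:-5,r3:16
c14: - | r0:4,r1:Mul1,r2:-5,r3:16
c15: - | r0:4,r1:Mul1,r2:-5,r3:16

STATUS = VALUE -5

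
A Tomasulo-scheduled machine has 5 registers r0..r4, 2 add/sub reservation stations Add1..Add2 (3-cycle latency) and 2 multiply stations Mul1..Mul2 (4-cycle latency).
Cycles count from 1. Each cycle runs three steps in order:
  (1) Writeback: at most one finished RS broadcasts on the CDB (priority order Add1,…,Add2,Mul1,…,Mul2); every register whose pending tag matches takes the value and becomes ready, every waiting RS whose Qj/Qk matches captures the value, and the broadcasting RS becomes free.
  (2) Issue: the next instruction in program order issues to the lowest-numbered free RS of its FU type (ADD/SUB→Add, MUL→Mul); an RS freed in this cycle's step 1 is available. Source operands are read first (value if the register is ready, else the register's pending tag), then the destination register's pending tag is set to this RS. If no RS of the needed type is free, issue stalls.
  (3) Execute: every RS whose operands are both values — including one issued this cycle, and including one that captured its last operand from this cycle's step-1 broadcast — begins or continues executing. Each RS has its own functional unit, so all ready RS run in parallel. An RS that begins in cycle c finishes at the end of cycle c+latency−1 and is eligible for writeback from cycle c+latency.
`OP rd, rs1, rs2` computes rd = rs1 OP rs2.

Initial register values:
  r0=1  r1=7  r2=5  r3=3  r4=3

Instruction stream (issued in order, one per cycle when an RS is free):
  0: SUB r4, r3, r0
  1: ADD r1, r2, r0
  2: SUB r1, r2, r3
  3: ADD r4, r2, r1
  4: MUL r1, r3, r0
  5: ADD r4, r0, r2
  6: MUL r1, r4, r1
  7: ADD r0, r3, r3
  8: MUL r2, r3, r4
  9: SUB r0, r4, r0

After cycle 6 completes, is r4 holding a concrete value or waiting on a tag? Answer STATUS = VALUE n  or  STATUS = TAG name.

cycle 1: issue SUB r4<-Add1 // r0:1,r1:7,r2:5,r3:3,r4:Add1
cycle 2: issue ADD r1<-Add2 // r0:1,r1:Add2,r2:5,r3:3,r4:Add1
cycle 3: stall // r0:1,r1:Add2,r2:5,r3:3,r4:Add1
cycle 4: CDB Add1=2; issue SUB r1<-Add1 // r0:1,r1:Add1,r2:5,r3:3,r4:2
cycle 5: CDB Add2=6; issue ADD r4<-Add2 // r0:1,r1:Add1,r2:5,r3:3,r4:Add2
cycle 6: issue MUL r1<-Mul1 // r0:1,r1:Mul1,r2:5,r3:3,r4:Add2

STATUS = TAG Add2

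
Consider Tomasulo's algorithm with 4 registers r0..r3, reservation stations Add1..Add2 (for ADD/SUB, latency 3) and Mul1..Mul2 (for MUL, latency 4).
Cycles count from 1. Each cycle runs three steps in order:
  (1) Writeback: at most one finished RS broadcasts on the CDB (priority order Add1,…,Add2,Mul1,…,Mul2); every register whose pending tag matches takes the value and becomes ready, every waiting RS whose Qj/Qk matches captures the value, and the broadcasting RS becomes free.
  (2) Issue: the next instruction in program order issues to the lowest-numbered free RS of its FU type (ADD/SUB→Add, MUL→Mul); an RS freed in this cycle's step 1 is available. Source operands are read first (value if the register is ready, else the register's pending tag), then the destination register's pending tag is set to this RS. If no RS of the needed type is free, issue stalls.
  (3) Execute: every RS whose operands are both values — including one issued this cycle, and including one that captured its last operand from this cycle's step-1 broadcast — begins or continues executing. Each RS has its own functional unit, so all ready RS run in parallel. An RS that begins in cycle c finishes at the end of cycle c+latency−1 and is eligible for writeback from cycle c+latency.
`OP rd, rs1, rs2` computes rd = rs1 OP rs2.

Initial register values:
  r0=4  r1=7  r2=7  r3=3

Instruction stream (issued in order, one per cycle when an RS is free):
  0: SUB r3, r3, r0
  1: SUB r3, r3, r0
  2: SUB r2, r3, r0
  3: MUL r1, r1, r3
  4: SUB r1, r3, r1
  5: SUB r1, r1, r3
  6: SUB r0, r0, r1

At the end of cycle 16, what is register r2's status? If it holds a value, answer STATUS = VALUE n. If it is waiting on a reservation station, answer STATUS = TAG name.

cycle 1: issue SUB r3<-Add1 // r0:4,r1:7,r2:7,r3:Add1
cycle 2: issue SUB r3<-Add2 // r0:4,r1:7,r2:7,r3:Add2
cycle 3: stall // r0:4,r1:7,r2:7,r3:Add2
cycle 4: CDB Add1=-1; issue SUB r2<-Add1 // r0:4,r1:7,r2:Add1,r3:Add2
cycle 5: issue MUL r1<-Mul1 // r0:4,r1:Mul1,r2:Add1,r3:Add2
cycle 6: stall // r0:4,r1:Mul1,r2:Add1,r3:Add2
cycle 7: CDB Add2=-5; issue SUB r1<-Add2 // r0:4,r1:Add2,r2:Add1,r3:-5
cycle 8: stall // r0:4,r1:Add2,r2:Add1,r3:-5
cycle 9: stall // r0:4,r1:Add2,r2:Add1,r3:-5
cycle 10: CDB Add1=-9; issue SUB r1<-Add1 // r0:4,r1:Add1,r2:-9,r3:-5
cycle 11: CDB Mul1=-35; stall // r0:4,r1:Add1,r2:-9,r3:-5
cycle 12: stall // r0:4,r1:Add1,r2:-9,r3:-5
cycle 13: stall // r0:4,r1:Add1,r2:-9,r3:-5
cycle 14: CDB Add2=30; issue SUB r0<-Add2 // r0:Add2,r1:Add1,r2:-9,r3:-5
cycle 15: - // r0:Add2,r1:Add1,r2:-9,r3:-5
cycle 16: - // r0:Add2,r1:Add1,r2:-9,r3:-5

STATUS = VALUE -9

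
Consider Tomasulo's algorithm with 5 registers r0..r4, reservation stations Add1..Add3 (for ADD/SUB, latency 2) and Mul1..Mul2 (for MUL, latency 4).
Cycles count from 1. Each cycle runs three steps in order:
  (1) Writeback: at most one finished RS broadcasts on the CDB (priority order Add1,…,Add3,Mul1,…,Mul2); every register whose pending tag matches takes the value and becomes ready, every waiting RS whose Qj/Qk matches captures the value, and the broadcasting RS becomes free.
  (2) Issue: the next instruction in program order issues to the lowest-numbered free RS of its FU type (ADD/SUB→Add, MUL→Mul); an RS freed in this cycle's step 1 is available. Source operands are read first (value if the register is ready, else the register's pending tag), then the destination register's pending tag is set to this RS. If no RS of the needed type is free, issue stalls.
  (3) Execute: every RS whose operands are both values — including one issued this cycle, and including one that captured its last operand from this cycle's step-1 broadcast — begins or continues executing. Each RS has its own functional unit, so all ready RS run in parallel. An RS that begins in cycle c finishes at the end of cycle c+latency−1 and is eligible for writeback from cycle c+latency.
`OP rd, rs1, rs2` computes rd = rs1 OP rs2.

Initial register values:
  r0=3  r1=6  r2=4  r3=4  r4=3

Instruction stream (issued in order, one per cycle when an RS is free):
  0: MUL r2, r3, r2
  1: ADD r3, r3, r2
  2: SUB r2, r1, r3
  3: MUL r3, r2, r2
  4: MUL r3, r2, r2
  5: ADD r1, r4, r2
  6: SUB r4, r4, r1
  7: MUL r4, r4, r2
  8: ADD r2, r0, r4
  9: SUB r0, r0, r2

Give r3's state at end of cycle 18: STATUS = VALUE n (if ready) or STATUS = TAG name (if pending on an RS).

STATUS = VALUE 196

cycle 1: issue MUL r2<-Mul1 // r0:3,r1:6,r2:Mul1,r3:4,r4:3
cycle 2: issue ADD r3<-Add1 // r0:3,r1:6,r2:Mul1,r3:Add1,r4:3
cycle 3: issue SUB r2<-Add2 // r0:3,r1:6,r2:Add2,r3:Add1,r4:3
cycle 4: issue MUL r3<-Mul2 // r0:3,r1:6,r2:Add2,r3:Mul2,r4:3
cycle 5: CDB Mul1=16; issue MUL r3<-Mul1 // r0:3,r1:6,r2:Add2,r3:Mul1,r4:3
cycle 6: issue ADD r1<-Add3 // r0:3,r1:Add3,r2:Add2,r3:Mul1,r4:3
cycle 7: CDB Add1=20; issue SUB r4<-Add1 // r0:3,r1:Add3,r2:Add2,r3:Mul1,r4:Add1
cycle 8: stall // r0:3,r1:Add3,r2:Add2,r3:Mul1,r4:Add1
cycle 9: CDB Add2=-14; stall // r0:3,r1:Add3,r2:-14,r3:Mul1,r4:Add1
cycle 10: stall // r0:3,r1:Add3,r2:-14,r3:Mul1,r4:Add1
cycle 11: CDB Add3=-11; stall // r0:3,r1:-11,r2:-14,r3:Mul1,r4:Add1
cycle 12: stall // r0:3,r1:-11,r2:-14,r3:Mul1,r4:Add1
cycle 13: CDB Add1=14; stall // r0:3,r1:-11,r2:-14,r3:Mul1,r4:14
cycle 14: CDB Mul1=196; issue MUL r4<-Mul1 // r0:3,r1:-11,r2:-14,r3:196,r4:Mul1
cycle 15: CDB Mul2=196; issue ADD r2<-Add1 // r0:3,r1:-11,r2:Add1,r3:196,r4:Mul1
cycle 16: issue SUB r0<-Add2 // r0:Add2,r1:-11,r2:Add1,r3:196,r4:Mul1
cycle 17: - // r0:Add2,r1:-11,r2:Add1,r3:196,r4:Mul1
cycle 18: CDB Mul1=-196 // r0:Add2,r1:-11,r2:Add1,r3:196,r4:-196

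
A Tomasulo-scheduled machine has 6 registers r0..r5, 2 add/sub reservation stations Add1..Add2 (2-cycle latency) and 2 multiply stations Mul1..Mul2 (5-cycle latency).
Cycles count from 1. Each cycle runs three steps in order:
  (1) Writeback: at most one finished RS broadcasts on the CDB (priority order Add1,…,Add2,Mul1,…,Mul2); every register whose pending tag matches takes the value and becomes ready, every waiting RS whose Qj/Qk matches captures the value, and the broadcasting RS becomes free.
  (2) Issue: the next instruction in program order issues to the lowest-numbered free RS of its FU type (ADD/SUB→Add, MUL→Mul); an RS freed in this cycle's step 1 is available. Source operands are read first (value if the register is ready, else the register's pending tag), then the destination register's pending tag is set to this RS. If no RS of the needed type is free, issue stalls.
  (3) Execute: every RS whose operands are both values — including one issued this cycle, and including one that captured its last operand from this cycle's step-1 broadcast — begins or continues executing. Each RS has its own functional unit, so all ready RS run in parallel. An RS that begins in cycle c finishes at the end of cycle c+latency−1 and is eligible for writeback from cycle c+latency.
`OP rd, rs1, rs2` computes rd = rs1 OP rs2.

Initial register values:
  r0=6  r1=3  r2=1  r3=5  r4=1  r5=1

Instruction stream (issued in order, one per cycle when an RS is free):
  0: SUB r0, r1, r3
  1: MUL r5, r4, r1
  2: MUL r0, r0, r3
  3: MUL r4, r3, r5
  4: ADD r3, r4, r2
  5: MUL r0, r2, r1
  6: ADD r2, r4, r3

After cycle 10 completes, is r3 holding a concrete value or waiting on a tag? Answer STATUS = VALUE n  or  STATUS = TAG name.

STATUS = TAG Add1

  c1: issue SUB r0<-Add1  regs: r0:Add1,r1:3,r2:1,r3:5,r4:1,r5:1
  c2: issue MUL r5<-Mul1  regs: r0:Add1,r1:3,r2:1,r3:5,r4:1,r5:Mul1
  c3: CDB Add1=-2; issue MUL r0<-Mul2  regs: r0:Mul2,r1:3,r2:1,r3:5,r4:1,r5:Mul1
  c4: stall  regs: r0:Mul2,r1:3,r2:1,r3:5,r4:1,r5:Mul1
  c5: stall  regs: r0:Mul2,r1:3,r2:1,r3:5,r4:1,r5:Mul1
  c6: stall  regs: r0:Mul2,r1:3,r2:1,r3:5,r4:1,r5:Mul1
  c7: CDB Mul1=3; issue MUL r4<-Mul1  regs: r0:Mul2,r1:3,r2:1,r3:5,r4:Mul1,r5:3
  c8: CDB Mul2=-10; issue ADD r3<-Add1  regs: r0:-10,r1:3,r2:1,r3:Add1,r4:Mul1,r5:3
  c9: issue MUL r0<-Mul2  regs: r0:Mul2,r1:3,r2:1,r3:Add1,r4:Mul1,r5:3
  c10: issue ADD r2<-Add2  regs: r0:Mul2,r1:3,r2:Add2,r3:Add1,r4:Mul1,r5:3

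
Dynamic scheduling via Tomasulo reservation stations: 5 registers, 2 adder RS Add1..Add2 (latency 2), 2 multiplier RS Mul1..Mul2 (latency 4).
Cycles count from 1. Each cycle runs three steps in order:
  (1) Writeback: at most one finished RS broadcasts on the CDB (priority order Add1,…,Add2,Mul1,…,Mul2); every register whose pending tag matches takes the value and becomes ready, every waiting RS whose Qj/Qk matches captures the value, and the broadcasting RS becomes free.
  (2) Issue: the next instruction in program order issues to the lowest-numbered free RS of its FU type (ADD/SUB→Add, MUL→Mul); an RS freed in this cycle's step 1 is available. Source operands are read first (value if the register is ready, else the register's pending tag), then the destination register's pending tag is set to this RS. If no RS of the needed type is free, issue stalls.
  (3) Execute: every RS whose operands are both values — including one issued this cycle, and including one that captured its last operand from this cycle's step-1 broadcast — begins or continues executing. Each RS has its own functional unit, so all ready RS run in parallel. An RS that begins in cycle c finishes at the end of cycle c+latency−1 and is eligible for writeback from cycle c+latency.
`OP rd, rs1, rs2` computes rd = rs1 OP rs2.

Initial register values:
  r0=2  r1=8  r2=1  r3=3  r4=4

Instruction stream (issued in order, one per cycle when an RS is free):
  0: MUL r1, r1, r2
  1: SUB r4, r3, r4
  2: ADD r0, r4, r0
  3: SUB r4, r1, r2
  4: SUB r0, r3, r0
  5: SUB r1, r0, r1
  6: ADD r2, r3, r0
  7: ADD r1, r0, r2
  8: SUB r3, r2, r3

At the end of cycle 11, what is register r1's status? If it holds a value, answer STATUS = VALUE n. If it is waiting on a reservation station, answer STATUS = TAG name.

STATUS = TAG Add1

c1: issue MUL r1<-Mul1 | r0:2,r1:Mul1,r2:1,r3:3,r4:4
c2: issue SUB r4<-Add1 | r0:2,r1:Mul1,r2:1,r3:3,r4:Add1
c3: issue ADD r0<-Add2 | r0:Add2,r1:Mul1,r2:1,r3:3,r4:Add1
c4: CDB Add1=-1; issue SUB r4<-Add1 | r0:Add2,r1:Mul1,r2:1,r3:3,r4:Add1
c5: CDB Mul1=8; stall | r0:Add2,r1:8,r2:1,r3:3,r4:Add1
c6: CDB Add2=1; issue SUB r0<-Add2 | r0:Add2,r1:8,r2:1,r3:3,r4:Add1
c7: CDB Add1=7; issue SUB r1<-Add1 | r0:Add2,r1:Add1,r2:1,r3:3,r4:7
c8: CDB Add2=2; issue ADD r2<-Add2 | r0:2,r1:Add1,r2:Add2,r3:3,r4:7
c9: stall | r0:2,r1:Add1,r2:Add2,r3:3,r4:7
c10: CDB Add1=-6; issue ADD r1<-Add1 | r0:2,r1:Add1,r2:Add2,r3:3,r4:7
c11: CDB Add2=5; issue SUB r3<-Add2 | r0:2,r1:Add1,r2:5,r3:Add2,r4:7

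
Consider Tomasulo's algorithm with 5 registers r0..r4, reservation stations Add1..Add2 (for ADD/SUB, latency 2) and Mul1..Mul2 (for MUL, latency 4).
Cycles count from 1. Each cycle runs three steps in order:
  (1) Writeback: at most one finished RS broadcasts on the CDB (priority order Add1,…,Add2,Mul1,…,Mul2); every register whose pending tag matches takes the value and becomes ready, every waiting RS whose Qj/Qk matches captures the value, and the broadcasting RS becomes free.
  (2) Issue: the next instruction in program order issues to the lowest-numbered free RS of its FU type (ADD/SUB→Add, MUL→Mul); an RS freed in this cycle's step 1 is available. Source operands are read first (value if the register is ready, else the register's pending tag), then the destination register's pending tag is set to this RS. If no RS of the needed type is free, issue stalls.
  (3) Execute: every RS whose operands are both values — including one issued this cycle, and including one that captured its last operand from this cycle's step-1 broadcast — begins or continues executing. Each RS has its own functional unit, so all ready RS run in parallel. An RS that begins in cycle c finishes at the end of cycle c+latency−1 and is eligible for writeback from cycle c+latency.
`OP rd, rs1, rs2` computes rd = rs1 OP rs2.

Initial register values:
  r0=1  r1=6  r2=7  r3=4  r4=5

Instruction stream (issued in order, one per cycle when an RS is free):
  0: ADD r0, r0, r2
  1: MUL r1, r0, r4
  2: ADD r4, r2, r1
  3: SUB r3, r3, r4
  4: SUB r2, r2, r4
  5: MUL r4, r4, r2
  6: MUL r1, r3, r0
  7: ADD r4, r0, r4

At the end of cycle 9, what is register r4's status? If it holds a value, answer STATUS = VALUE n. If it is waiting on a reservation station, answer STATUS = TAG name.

c1: issue ADD r0<-Add1 | r0:Add1,r1:6,r2:7,r3:4,r4:5
c2: issue MUL r1<-Mul1 | r0:Add1,r1:Mul1,r2:7,r3:4,r4:5
c3: CDB Add1=8; issue ADD r4<-Add1 | r0:8,r1:Mul1,r2:7,r3:4,r4:Add1
c4: issue SUB r3<-Add2 | r0:8,r1:Mul1,r2:7,r3:Add2,r4:Add1
c5: stall | r0:8,r1:Mul1,r2:7,r3:Add2,r4:Add1
c6: stall | r0:8,r1:Mul1,r2:7,r3:Add2,r4:Add1
c7: CDB Mul1=40; stall | r0:8,r1:40,r2:7,r3:Add2,r4:Add1
c8: stall | r0:8,r1:40,r2:7,r3:Add2,r4:Add1
c9: CDB Add1=47; issue SUB r2<-Add1 | r0:8,r1:40,r2:Add1,r3:Add2,r4:47

STATUS = VALUE 47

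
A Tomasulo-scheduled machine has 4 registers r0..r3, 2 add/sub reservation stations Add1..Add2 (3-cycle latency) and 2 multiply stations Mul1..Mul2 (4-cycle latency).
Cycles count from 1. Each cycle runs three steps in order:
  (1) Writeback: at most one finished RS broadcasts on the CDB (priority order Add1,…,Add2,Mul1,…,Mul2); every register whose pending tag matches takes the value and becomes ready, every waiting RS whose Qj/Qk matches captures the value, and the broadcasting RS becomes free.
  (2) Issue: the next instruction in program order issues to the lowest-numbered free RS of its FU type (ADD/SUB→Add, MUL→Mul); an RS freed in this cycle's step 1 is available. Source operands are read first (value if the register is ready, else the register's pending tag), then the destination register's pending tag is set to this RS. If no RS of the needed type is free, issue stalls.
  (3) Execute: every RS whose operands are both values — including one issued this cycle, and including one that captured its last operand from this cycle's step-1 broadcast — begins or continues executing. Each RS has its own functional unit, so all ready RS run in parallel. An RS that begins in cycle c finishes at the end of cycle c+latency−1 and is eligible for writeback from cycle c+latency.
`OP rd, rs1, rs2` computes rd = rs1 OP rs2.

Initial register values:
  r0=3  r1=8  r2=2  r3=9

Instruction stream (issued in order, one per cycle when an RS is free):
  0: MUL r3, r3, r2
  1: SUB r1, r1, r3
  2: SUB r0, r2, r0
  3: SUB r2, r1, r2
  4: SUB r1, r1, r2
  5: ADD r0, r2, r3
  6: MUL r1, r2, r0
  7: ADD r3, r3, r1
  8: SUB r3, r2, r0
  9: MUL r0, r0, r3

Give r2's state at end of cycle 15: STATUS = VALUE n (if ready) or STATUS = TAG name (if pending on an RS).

cycle 1: issue MUL r3<-Mul1 // r0:3,r1:8,r2:2,r3:Mul1
cycle 2: issue SUB r1<-Add1 // r0:3,r1:Add1,r2:2,r3:Mul1
cycle 3: issue SUB r0<-Add2 // r0:Add2,r1:Add1,r2:2,r3:Mul1
cycle 4: stall // r0:Add2,r1:Add1,r2:2,r3:Mul1
cycle 5: CDB Mul1=18; stall // r0:Add2,r1:Add1,r2:2,r3:18
cycle 6: CDB Add2=-1; issue SUB r2<-Add2 // r0:-1,r1:Add1,r2:Add2,r3:18
cycle 7: stall // r0:-1,r1:Add1,r2:Add2,r3:18
cycle 8: CDB Add1=-10; issue SUB r1<-Add1 // r0:-1,r1:Add1,r2:Add2,r3:18
cycle 9: stall // r0:-1,r1:Add1,r2:Add2,r3:18
cycle 10: stall // r0:-1,r1:Add1,r2:Add2,r3:18
cycle 11: CDB Add2=-12; issue ADD r0<-Add2 // r0:Add2,r1:Add1,r2:-12,r3:18
cycle 12: issue MUL r1<-Mul1 // r0:Add2,r1:Mul1,r2:-12,r3:18
cycle 13: stall // r0:Add2,r1:Mul1,r2:-12,r3:18
cycle 14: CDB Add1=2; issue ADD r3<-Add1 // r0:Add2,r1:Mul1,r2:-12,r3:Add1
cycle 15: CDB Add2=6; issue SUB r3<-Add2 // r0:6,r1:Mul1,r2:-12,r3:Add2

STATUS = VALUE -12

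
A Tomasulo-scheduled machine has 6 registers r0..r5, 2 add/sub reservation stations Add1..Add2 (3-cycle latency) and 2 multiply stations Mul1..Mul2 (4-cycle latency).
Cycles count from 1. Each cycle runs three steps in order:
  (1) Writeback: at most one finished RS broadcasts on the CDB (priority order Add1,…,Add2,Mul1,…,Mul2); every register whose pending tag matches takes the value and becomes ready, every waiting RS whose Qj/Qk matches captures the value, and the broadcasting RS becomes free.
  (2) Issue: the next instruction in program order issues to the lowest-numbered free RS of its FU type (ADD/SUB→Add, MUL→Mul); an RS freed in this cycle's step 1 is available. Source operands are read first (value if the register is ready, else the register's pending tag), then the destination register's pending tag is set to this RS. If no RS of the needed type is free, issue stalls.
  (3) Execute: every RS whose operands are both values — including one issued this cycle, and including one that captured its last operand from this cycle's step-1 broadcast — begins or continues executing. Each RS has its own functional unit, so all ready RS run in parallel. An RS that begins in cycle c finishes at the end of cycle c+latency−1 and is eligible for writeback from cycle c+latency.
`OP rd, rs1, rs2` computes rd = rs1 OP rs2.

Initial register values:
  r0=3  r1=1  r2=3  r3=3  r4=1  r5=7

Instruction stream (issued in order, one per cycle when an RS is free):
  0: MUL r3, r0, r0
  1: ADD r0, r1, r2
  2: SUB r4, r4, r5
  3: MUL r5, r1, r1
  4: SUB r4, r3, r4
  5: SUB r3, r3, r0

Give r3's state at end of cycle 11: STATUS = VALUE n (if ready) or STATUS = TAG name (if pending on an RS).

cycle 1: issue MUL r3<-Mul1 // r0:3,r1:1,r2:3,r3:Mul1,r4:1,r5:7
cycle 2: issue ADD r0<-Add1 // r0:Add1,r1:1,r2:3,r3:Mul1,r4:1,r5:7
cycle 3: issue SUB r4<-Add2 // r0:Add1,r1:1,r2:3,r3:Mul1,r4:Add2,r5:7
cycle 4: issue MUL r5<-Mul2 // r0:Add1,r1:1,r2:3,r3:Mul1,r4:Add2,r5:Mul2
cycle 5: CDB Add1=4; issue SUB r4<-Add1 // r0:4,r1:1,r2:3,r3:Mul1,r4:Add1,r5:Mul2
cycle 6: CDB Add2=-6; issue SUB r3<-Add2 // r0:4,r1:1,r2:3,r3:Add2,r4:Add1,r5:Mul2
cycle 7: CDB Mul1=9 // r0:4,r1:1,r2:3,r3:Add2,r4:Add1,r5:Mul2
cycle 8: CDB Mul2=1 // r0:4,r1:1,r2:3,r3:Add2,r4:Add1,r5:1
cycle 9: - // r0:4,r1:1,r2:3,r3:Add2,r4:Add1,r5:1
cycle 10: CDB Add1=15 // r0:4,r1:1,r2:3,r3:Add2,r4:15,r5:1
cycle 11: CDB Add2=5 // r0:4,r1:1,r2:3,r3:5,r4:15,r5:1

STATUS = VALUE 5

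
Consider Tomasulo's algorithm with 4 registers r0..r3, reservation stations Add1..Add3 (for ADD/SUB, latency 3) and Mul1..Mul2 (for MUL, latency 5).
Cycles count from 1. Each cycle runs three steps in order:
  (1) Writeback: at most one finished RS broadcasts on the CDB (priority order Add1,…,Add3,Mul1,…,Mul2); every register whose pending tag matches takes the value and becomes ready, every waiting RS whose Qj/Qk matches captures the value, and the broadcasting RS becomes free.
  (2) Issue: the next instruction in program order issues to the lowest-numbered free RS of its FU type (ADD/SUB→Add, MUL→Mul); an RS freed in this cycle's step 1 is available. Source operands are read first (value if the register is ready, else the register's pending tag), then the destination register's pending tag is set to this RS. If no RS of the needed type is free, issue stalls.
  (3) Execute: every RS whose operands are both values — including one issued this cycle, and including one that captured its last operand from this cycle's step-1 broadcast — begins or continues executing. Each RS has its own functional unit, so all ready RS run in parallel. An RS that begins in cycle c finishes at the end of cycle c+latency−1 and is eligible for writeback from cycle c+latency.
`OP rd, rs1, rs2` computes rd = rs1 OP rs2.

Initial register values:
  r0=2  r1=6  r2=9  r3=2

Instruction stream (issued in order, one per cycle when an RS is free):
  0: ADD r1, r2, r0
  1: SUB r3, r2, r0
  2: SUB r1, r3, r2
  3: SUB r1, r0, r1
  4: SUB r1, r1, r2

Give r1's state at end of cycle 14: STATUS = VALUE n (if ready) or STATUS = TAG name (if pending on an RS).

cycle 1: issue ADD r1<-Add1 // r0:2,r1:Add1,r2:9,r3:2
cycle 2: issue SUB r3<-Add2 // r0:2,r1:Add1,r2:9,r3:Add2
cycle 3: issue SUB r1<-Add3 // r0:2,r1:Add3,r2:9,r3:Add2
cycle 4: CDB Add1=11; issue SUB r1<-Add1 // r0:2,r1:Add1,r2:9,r3:Add2
cycle 5: CDB Add2=7; issue SUB r1<-Add2 // r0:2,r1:Add2,r2:9,r3:7
cycle 6: - // r0:2,r1:Add2,r2:9,r3:7
cycle 7: - // r0:2,r1:Add2,r2:9,r3:7
cycle 8: CDB Add3=-2 // r0:2,r1:Add2,r2:9,r3:7
cycle 9: - // r0:2,r1:Add2,r2:9,r3:7
cycle 10: - // r0:2,r1:Add2,r2:9,r3:7
cycle 11: CDB Add1=4 // r0:2,r1:Add2,r2:9,r3:7
cycle 12: - // r0:2,r1:Add2,r2:9,r3:7
cycle 13: - // r0:2,r1:Add2,r2:9,r3:7
cycle 14: CDB Add2=-5 // r0:2,r1:-5,r2:9,r3:7

STATUS = VALUE -5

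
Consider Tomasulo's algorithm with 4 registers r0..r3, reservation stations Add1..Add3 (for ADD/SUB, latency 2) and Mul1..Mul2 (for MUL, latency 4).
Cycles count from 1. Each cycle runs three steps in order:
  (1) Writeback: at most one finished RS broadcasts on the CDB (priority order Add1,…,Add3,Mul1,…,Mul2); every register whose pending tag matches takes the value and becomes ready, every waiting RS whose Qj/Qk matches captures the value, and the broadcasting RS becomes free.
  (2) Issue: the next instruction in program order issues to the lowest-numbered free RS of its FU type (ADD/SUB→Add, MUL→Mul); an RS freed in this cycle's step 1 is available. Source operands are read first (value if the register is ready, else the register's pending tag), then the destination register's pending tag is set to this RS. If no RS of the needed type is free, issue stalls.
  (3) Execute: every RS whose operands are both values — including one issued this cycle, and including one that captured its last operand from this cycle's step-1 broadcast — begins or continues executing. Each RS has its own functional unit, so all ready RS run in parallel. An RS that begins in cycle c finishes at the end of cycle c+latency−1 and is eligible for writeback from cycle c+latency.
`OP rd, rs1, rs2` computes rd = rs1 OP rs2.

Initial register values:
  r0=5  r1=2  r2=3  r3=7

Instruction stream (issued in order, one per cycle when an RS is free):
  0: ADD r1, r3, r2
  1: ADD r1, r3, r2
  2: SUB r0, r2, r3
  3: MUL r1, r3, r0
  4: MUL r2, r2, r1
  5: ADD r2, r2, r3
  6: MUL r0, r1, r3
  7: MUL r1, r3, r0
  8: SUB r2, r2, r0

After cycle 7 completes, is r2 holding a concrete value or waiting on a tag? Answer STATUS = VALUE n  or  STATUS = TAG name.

STATUS = TAG Add1

cycle 1: issue ADD r1<-Add1 // r0:5,r1:Add1,r2:3,r3:7
cycle 2: issue ADD r1<-Add2 // r0:5,r1:Add2,r2:3,r3:7
cycle 3: CDB Add1=10; issue SUB r0<-Add1 // r0:Add1,r1:Add2,r2:3,r3:7
cycle 4: CDB Add2=10; issue MUL r1<-Mul1 // r0:Add1,r1:Mul1,r2:3,r3:7
cycle 5: CDB Add1=-4; issue MUL r2<-Mul2 // r0:-4,r1:Mul1,r2:Mul2,r3:7
cycle 6: issue ADD r2<-Add1 // r0:-4,r1:Mul1,r2:Add1,r3:7
cycle 7: stall // r0:-4,r1:Mul1,r2:Add1,r3:7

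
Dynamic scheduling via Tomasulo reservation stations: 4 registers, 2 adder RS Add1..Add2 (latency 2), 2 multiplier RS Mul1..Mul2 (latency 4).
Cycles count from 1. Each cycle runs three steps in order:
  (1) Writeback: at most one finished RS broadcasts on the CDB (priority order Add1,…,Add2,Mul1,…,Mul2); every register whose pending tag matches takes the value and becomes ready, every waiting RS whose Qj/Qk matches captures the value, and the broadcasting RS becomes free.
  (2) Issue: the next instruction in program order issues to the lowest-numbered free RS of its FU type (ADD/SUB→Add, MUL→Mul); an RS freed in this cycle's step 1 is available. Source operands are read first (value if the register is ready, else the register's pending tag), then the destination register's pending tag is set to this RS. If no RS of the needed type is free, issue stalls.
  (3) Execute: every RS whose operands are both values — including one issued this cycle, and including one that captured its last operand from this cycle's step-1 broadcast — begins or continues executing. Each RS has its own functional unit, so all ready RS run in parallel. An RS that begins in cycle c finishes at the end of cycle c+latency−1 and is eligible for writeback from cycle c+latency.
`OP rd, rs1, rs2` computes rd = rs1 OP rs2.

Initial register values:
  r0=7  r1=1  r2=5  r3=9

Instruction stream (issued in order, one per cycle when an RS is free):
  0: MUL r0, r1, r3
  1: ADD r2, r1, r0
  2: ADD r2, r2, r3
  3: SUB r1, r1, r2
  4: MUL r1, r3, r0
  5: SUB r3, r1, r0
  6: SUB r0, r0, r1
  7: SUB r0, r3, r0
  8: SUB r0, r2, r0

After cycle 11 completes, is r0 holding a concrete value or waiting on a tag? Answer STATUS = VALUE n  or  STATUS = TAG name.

STATUS = TAG Add1

c1: issue MUL r0<-Mul1 | r0:Mul1,r1:1,r2:5,r3:9
c2: issue ADD r2<-Add1 | r0:Mul1,r1:1,r2:Add1,r3:9
c3: issue ADD r2<-Add2 | r0:Mul1,r1:1,r2:Add2,r3:9
c4: stall | r0:Mul1,r1:1,r2:Add2,r3:9
c5: CDB Mul1=9; stall | r0:9,r1:1,r2:Add2,r3:9
c6: stall | r0:9,r1:1,r2:Add2,r3:9
c7: CDB Add1=10; issue SUB r1<-Add1 | r0:9,r1:Add1,r2:Add2,r3:9
c8: issue MUL r1<-Mul1 | r0:9,r1:Mul1,r2:Add2,r3:9
c9: CDB Add2=19; issue SUB r3<-Add2 | r0:9,r1:Mul1,r2:19,r3:Add2
c10: stall | r0:9,r1:Mul1,r2:19,r3:Add2
c11: CDB Add1=-18; issue SUB r0<-Add1 | r0:Add1,r1:Mul1,r2:19,r3:Add2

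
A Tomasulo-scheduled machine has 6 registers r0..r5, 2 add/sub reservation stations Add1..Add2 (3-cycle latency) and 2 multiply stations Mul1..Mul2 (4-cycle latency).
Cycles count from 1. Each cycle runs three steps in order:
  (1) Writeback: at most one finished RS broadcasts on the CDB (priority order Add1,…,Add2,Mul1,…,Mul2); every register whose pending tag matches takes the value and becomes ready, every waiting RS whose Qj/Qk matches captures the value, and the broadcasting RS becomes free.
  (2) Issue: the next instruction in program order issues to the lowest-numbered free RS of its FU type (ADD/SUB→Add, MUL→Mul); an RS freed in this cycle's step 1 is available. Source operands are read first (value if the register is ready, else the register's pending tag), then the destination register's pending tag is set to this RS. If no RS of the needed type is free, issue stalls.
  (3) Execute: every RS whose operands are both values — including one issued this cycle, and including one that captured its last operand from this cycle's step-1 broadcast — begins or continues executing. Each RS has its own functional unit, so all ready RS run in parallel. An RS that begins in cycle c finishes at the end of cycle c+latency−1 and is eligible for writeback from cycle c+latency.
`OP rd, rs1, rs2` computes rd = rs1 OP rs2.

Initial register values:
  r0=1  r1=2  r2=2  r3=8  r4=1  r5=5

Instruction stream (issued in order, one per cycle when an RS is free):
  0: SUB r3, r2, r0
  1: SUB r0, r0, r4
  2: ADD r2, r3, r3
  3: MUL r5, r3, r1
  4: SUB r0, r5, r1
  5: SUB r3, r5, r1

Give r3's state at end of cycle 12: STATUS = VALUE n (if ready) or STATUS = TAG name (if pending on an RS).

  c1: issue SUB r3<-Add1  regs: r0:1,r1:2,r2:2,r3:Add1,r4:1,r5:5
  c2: issue SUB r0<-Add2  regs: r0:Add2,r1:2,r2:2,r3:Add1,r4:1,r5:5
  c3: stall  regs: r0:Add2,r1:2,r2:2,r3:Add1,r4:1,r5:5
  c4: CDB Add1=1; issue ADD r2<-Add1  regs: r0:Add2,r1:2,r2:Add1,r3:1,r4:1,r5:5
  c5: CDB Add2=0; issue MUL r5<-Mul1  regs: r0:0,r1:2,r2:Add1,r3:1,r4:1,r5:Mul1
  c6: issue SUB r0<-Add2  regs: r0:Add2,r1:2,r2:Add1,r3:1,r4:1,r5:Mul1
  c7: CDB Add1=2; issue SUB r3<-Add1  regs: r0:Add2,r1:2,r2:2,r3:Add1,r4:1,r5:Mul1
  c8: -  regs: r0:Add2,r1:2,r2:2,r3:Add1,r4:1,r5:Mul1
  c9: CDB Mul1=2  regs: r0:Add2,r1:2,r2:2,r3:Add1,r4:1,r5:2
  c10: -  regs: r0:Add2,r1:2,r2:2,r3:Add1,r4:1,r5:2
  c11: -  regs: r0:Add2,r1:2,r2:2,r3:Add1,r4:1,r5:2
  c12: CDB Add1=0  regs: r0:Add2,r1:2,r2:2,r3:0,r4:1,r5:2

STATUS = VALUE 0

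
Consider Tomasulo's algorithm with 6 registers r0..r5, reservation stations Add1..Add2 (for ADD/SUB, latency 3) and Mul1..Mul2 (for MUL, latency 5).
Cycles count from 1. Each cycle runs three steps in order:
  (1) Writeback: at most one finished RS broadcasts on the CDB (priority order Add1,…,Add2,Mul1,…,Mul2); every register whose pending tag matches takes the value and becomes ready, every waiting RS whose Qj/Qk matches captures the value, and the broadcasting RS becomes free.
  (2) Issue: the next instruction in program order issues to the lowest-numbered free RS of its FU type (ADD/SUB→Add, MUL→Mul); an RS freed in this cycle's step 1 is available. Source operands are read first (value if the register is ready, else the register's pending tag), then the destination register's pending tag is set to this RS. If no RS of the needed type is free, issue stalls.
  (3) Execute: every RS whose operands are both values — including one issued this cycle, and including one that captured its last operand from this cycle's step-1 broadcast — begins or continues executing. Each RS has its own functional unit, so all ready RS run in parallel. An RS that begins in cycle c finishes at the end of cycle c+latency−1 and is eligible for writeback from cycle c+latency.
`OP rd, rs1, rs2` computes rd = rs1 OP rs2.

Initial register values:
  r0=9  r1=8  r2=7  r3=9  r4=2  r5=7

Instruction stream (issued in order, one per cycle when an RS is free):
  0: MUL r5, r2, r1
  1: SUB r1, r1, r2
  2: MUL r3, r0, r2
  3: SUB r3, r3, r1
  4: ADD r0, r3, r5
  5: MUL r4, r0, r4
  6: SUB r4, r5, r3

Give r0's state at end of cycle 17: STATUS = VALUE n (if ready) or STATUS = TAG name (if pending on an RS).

cycle 1: issue MUL r5<-Mul1 // r0:9,r1:8,r2:7,r3:9,r4:2,r5:Mul1
cycle 2: issue SUB r1<-Add1 // r0:9,r1:Add1,r2:7,r3:9,r4:2,r5:Mul1
cycle 3: issue MUL r3<-Mul2 // r0:9,r1:Add1,r2:7,r3:Mul2,r4:2,r5:Mul1
cycle 4: issue SUB r3<-Add2 // r0:9,r1:Add1,r2:7,r3:Add2,r4:2,r5:Mul1
cycle 5: CDB Add1=1; issue ADD r0<-Add1 // r0:Add1,r1:1,r2:7,r3:Add2,r4:2,r5:Mul1
cycle 6: CDB Mul1=56; issue MUL r4<-Mul1 // r0:Add1,r1:1,r2:7,r3:Add2,r4:Mul1,r5:56
cycle 7: stall // r0:Add1,r1:1,r2:7,r3:Add2,r4:Mul1,r5:56
cycle 8: CDB Mul2=63; stall // r0:Add1,r1:1,r2:7,r3:Add2,r4:Mul1,r5:56
cycle 9: stall // r0:Add1,r1:1,r2:7,r3:Add2,r4:Mul1,r5:56
cycle 10: stall // r0:Add1,r1:1,r2:7,r3:Add2,r4:Mul1,r5:56
cycle 11: CDB Add2=62; issue SUB r4<-Add2 // r0:Add1,r1:1,r2:7,r3:62,r4:Add2,r5:56
cycle 12: - // r0:Add1,r1:1,r2:7,r3:62,r4:Add2,r5:56
cycle 13: - // r0:Add1,r1:1,r2:7,r3:62,r4:Add2,r5:56
cycle 14: CDB Add1=118 // r0:118,r1:1,r2:7,r3:62,r4:Add2,r5:56
cycle 15: CDB Add2=-6 // r0:118,r1:1,r2:7,r3:62,r4:-6,r5:56
cycle 16: - // r0:118,r1:1,r2:7,r3:62,r4:-6,r5:56
cycle 17: - // r0:118,r1:1,r2:7,r3:62,r4:-6,r5:56

STATUS = VALUE 118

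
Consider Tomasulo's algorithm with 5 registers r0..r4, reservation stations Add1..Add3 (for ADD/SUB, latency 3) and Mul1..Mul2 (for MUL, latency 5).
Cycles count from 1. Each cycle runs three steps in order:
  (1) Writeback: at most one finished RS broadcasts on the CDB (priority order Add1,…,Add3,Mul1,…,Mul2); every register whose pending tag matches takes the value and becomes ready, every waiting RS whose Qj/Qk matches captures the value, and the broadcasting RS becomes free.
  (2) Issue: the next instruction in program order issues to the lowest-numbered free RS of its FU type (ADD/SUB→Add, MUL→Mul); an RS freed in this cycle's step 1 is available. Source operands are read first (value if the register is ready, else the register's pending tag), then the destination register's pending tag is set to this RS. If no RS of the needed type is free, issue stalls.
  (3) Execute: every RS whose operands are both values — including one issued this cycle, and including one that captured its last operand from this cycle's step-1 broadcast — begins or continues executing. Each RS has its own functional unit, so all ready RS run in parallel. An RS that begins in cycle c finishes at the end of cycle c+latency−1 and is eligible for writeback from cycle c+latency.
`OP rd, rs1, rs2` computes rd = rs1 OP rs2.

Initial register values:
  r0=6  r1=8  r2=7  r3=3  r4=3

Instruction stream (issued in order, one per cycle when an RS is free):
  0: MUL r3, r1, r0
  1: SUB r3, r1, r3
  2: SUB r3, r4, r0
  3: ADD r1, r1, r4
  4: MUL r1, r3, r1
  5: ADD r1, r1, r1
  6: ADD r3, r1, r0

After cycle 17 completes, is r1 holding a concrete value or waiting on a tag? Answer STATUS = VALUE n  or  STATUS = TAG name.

cycle 1: issue MUL r3<-Mul1 // r0:6,r1:8,r2:7,r3:Mul1,r4:3
cycle 2: issue SUB r3<-Add1 // r0:6,r1:8,r2:7,r3:Add1,r4:3
cycle 3: issue SUB r3<-Add2 // r0:6,r1:8,r2:7,r3:Add2,r4:3
cycle 4: issue ADD r1<-Add3 // r0:6,r1:Add3,r2:7,r3:Add2,r4:3
cycle 5: issue MUL r1<-Mul2 // r0:6,r1:Mul2,r2:7,r3:Add2,r4:3
cycle 6: CDB Add2=-3; issue ADD r1<-Add2 // r0:6,r1:Add2,r2:7,r3:-3,r4:3
cycle 7: CDB Add3=11; issue ADD r3<-Add3 // r0:6,r1:Add2,r2:7,r3:Add3,r4:3
cycle 8: CDB Mul1=48 // r0:6,r1:Add2,r2:7,r3:Add3,r4:3
cycle 9: - // r0:6,r1:Add2,r2:7,r3:Add3,r4:3
cycle 10: - // r0:6,r1:Add2,r2:7,r3:Add3,r4:3
cycle 11: CDB Add1=-40 // r0:6,r1:Add2,r2:7,r3:Add3,r4:3
cycle 12: CDB Mul2=-33 // r0:6,r1:Add2,r2:7,r3:Add3,r4:3
cycle 13: - // r0:6,r1:Add2,r2:7,r3:Add3,r4:3
cycle 14: - // r0:6,r1:Add2,r2:7,r3:Add3,r4:3
cycle 15: CDB Add2=-66 // r0:6,r1:-66,r2:7,r3:Add3,r4:3
cycle 16: - // r0:6,r1:-66,r2:7,r3:Add3,r4:3
cycle 17: - // r0:6,r1:-66,r2:7,r3:Add3,r4:3

STATUS = VALUE -66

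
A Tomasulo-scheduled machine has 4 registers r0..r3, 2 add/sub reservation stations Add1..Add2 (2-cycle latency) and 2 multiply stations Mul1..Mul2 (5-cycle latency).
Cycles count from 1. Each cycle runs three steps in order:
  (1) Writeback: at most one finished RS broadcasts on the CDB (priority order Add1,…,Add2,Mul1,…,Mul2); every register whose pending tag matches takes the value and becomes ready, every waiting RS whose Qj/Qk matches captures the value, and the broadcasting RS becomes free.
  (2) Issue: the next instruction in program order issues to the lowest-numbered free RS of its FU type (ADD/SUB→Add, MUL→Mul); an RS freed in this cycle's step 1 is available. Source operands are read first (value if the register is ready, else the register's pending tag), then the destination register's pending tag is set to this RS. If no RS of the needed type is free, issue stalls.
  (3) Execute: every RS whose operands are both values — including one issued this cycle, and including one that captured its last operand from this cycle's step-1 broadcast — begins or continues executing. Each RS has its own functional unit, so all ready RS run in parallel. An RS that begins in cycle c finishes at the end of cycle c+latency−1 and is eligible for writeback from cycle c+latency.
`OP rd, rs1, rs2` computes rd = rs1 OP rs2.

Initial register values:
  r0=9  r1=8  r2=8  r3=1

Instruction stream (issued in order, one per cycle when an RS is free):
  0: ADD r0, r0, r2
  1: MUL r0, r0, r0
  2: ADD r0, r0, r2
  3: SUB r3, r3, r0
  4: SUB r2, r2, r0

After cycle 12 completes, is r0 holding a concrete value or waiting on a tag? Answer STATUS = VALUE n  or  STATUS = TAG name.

STATUS = VALUE 297

cycle 1: issue ADD r0<-Add1 // r0:Add1,r1:8,r2:8,r3:1
cycle 2: issue MUL r0<-Mul1 // r0:Mul1,r1:8,r2:8,r3:1
cycle 3: CDB Add1=17; issue ADD r0<-Add1 // r0:Add1,r1:8,r2:8,r3:1
cycle 4: issue SUB r3<-Add2 // r0:Add1,r1:8,r2:8,r3:Add2
cycle 5: stall // r0:Add1,r1:8,r2:8,r3:Add2
cycle 6: stall // r0:Add1,r1:8,r2:8,r3:Add2
cycle 7: stall // r0:Add1,r1:8,r2:8,r3:Add2
cycle 8: CDB Mul1=289; stall // r0:Add1,r1:8,r2:8,r3:Add2
cycle 9: stall // r0:Add1,r1:8,r2:8,r3:Add2
cycle 10: CDB Add1=297; issue SUB r2<-Add1 // r0:297,r1:8,r2:Add1,r3:Add2
cycle 11: - // r0:297,r1:8,r2:Add1,r3:Add2
cycle 12: CDB Add1=-289 // r0:297,r1:8,r2:-289,r3:Add2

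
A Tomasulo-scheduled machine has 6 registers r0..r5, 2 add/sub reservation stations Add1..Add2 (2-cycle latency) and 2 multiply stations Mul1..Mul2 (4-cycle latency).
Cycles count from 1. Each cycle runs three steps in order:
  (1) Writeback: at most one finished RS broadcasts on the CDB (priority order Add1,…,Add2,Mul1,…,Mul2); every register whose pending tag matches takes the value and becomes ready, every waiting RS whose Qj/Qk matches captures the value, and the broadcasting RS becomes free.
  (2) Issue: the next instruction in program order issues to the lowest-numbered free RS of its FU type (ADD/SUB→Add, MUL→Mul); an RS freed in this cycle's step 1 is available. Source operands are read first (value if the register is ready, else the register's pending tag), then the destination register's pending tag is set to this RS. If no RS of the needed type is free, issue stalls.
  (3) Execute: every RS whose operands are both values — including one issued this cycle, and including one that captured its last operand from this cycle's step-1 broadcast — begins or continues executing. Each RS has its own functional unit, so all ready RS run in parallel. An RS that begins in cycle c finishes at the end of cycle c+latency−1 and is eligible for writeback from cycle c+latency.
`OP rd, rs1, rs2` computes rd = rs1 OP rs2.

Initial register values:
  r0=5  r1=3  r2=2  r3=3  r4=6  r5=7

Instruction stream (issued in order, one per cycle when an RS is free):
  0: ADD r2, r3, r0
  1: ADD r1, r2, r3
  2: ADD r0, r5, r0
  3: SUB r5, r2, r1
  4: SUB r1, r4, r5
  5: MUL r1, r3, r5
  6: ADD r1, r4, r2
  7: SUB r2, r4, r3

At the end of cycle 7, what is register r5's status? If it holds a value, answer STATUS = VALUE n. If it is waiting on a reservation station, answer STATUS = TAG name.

STATUS = TAG Add1

cycle 1: issue ADD r2<-Add1 // r0:5,r1:3,r2:Add1,r3:3,r4:6,r5:7
cycle 2: issue ADD r1<-Add2 // r0:5,r1:Add2,r2:Add1,r3:3,r4:6,r5:7
cycle 3: CDB Add1=8; issue ADD r0<-Add1 // r0:Add1,r1:Add2,r2:8,r3:3,r4:6,r5:7
cycle 4: stall // r0:Add1,r1:Add2,r2:8,r3:3,r4:6,r5:7
cycle 5: CDB Add1=12; issue SUB r5<-Add1 // r0:12,r1:Add2,r2:8,r3:3,r4:6,r5:Add1
cycle 6: CDB Add2=11; issue SUB r1<-Add2 // r0:12,r1:Add2,r2:8,r3:3,r4:6,r5:Add1
cycle 7: issue MUL r1<-Mul1 // r0:12,r1:Mul1,r2:8,r3:3,r4:6,r5:Add1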